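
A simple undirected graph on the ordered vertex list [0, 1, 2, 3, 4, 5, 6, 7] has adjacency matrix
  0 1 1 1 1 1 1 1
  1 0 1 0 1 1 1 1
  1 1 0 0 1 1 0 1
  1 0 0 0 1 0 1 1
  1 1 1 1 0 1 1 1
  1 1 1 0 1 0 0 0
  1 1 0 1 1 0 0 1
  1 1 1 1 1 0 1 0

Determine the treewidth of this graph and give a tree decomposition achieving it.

Each bag holds 5 vertices, so the decomposition has width 4, which upper-bounds the treewidth. Conversely, {0, 1, 2, 4, 5} is a clique of size 5, and the vertices of any clique must share a bag in every tree decomposition; so some bag has ≥ 5 vertices and tw(G) ≥ 4. Hence tw(G) = 4 exactly.

Treewidth 4.
Bags: B1 = {0, 1, 2, 4, 5}  B2 = {0, 1, 2, 4, 7}  B3 = {0, 1, 4, 6, 7}  B4 = {0, 3, 4, 6, 7}
Tree: B1–B2, B2–B3, B3–B4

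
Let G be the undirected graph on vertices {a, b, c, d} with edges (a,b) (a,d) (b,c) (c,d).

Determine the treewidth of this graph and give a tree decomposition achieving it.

Treewidth 2.
One such decomposition:
Bags: B1 = {a, c, d}  B2 = {a, b, c}
Tree: B1–B2

Every bag has size at most 3, so the width is 3 − 1 = 2 and tw(G) ≤ 2. The edges c–d–a–b–c form a cycle, so G is not a tree and its treewidth is at least 2. Combining the bounds, tw(G) = 2.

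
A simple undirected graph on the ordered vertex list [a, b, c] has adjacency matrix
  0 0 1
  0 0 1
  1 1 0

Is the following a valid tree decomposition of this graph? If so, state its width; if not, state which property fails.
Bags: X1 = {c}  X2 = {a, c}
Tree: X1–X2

No — vertex b appears in no bag.

A tree decomposition must satisfy three properties: every vertex lies in some bag; for every edge, both endpoints lie together in some bag; and for every vertex, the bags containing it form a connected subtree. Here vertex b appears in no bag, so the decomposition is invalid.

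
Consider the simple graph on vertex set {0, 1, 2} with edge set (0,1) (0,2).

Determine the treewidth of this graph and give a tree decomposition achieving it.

Every bag has size at most 2, so the width is 2 − 1 = 1 and tw(G) ≤ 1. Any graph with an edge has treewidth ≥ 1, and G has the edge 1–0. Therefore the treewidth is 1.

Treewidth 1.
One optimal decomposition is:
Bags: B1 = {0, 1}  B2 = {0, 2}
Tree: B1–B2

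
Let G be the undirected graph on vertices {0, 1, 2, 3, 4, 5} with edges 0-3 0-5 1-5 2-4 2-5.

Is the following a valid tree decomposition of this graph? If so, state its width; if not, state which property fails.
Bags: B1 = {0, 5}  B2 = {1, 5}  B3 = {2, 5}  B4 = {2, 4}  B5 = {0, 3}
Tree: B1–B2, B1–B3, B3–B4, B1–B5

Yes; width 1.

Checking the three conditions: (i) the bags cover all of {0, 1, 2, 3, 4, 5}; (ii) for each edge, some bag contains both endpoints; (iii) the bags containing any fixed vertex form a subtree. All hold, so the decomposition is valid with width 2 − 1 = 1.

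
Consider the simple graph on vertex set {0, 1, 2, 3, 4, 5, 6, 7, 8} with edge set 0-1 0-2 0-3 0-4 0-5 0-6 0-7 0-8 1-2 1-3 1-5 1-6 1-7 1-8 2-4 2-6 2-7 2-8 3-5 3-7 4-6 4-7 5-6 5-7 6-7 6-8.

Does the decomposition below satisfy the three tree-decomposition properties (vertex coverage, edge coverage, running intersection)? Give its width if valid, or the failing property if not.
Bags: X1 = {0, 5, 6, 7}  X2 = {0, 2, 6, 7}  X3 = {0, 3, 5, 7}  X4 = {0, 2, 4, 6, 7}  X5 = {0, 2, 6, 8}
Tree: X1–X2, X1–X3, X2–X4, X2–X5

No — vertex 1 appears in no bag.

A tree decomposition must satisfy three properties: every vertex lies in some bag; for every edge, both endpoints lie together in some bag; and for every vertex, the bags containing it form a connected subtree. Here vertex 1 appears in no bag, so the decomposition is invalid.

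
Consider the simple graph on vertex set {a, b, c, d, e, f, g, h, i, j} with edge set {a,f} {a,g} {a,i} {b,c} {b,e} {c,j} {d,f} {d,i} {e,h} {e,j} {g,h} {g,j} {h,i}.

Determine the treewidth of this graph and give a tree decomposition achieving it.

Treewidth 2.
One such decomposition:
Bags: B1 = {d, f, i}  B2 = {a, f, i}  B3 = {a, h, i}  B4 = {a, g, h}  B5 = {e, g, h}  B6 = {e, g, j}  B7 = {b, e, j}  B8 = {b, c, j}
Tree: B1–B2, B2–B3, B3–B4, B4–B5, B5–B6, B6–B7, B7–B8

The largest bag has 3 vertices, giving width 2; this decomposition certifies tw(G) ≤ 2. The edges d–f–a–i–d form a cycle, so G is not a tree and its treewidth is at least 2. Combining the bounds, tw(G) = 2.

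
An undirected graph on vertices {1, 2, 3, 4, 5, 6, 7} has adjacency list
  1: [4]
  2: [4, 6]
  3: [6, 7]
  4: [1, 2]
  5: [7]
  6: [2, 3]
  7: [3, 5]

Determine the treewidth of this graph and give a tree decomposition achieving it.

Treewidth 1.
One optimal decomposition is:
Bags: B1 = {5, 7}  B2 = {3, 7}  B3 = {3, 6}  B4 = {2, 6}  B5 = {2, 4}  B6 = {1, 4}
Tree: B1–B2, B2–B3, B3–B4, B4–B5, B5–B6

Each bag holds 2 vertices, so the decomposition has width 1, which upper-bounds the treewidth. Since G has at least one edge (e.g. 5–7), it is not an edgeless graph, so tw(G) ≥ 1. Combining the bounds, tw(G) = 1.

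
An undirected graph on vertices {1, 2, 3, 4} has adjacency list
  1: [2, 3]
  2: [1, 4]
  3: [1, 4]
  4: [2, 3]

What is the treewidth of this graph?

A width-2 tree decomposition is:
Bags: B1 = {1, 3, 4}  B2 = {1, 2, 4}
Tree: B1–B2
Every bag has size at most 3, so the width is 3 − 1 = 2 and tw(G) ≤ 2. For the lower bound, G contains the cycle 1–3–4–2–1, so G is not a forest; only forests have treewidth ≤ 1, hence tw(G) ≥ 2. Therefore the treewidth is 2.

2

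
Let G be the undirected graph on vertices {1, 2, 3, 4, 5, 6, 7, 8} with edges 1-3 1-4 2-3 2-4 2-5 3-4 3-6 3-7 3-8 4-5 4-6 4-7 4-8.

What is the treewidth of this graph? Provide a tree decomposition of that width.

Every bag has size at most 3, so the width is 3 − 1 = 2 and tw(G) ≤ 2. For the lower bound, the 3 vertices {1, 3, 4} are pairwise adjacent, and any tree decomposition puts a clique entirely inside one bag — forcing width ≥ 2. The upper and lower bounds meet at 2, so that is the treewidth.

Treewidth 2.
One such decomposition:
Bags: B1 = {3, 4, 7}  B2 = {2, 3, 4}  B3 = {3, 4, 6}  B4 = {1, 3, 4}  B5 = {2, 4, 5}  B6 = {3, 4, 8}
Tree: B1–B2, B1–B3, B2–B4, B2–B5, B1–B6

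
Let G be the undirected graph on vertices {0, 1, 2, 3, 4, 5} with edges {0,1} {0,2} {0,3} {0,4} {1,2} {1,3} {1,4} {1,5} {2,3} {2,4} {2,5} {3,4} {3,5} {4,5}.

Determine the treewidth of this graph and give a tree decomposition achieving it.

Treewidth 4.
One such decomposition:
Bags: B1 = {1, 2, 3, 4, 5}  B2 = {0, 1, 2, 3, 4}
Tree: B1–B2

The largest bag has 5 vertices, giving width 4; this decomposition certifies tw(G) ≤ 4. On the other hand G contains the 5-clique {0, 1, 2, 3, 4}. A clique must lie in a single bag of any decomposition, so no decomposition can have width below 4. Combining the bounds, tw(G) = 4.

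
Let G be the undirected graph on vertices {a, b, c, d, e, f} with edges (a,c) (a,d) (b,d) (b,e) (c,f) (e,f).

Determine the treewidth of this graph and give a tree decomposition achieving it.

Treewidth 2.
One optimal decomposition is:
Bags: B1 = {b, e, f}  B2 = {b, d, f}  B3 = {a, d, f}  B4 = {a, c, f}
Tree: B1–B2, B2–B3, B3–B4

Each bag holds 3 vertices, so the decomposition has width 2, which upper-bounds the treewidth. For the lower bound, G contains the cycle f–e–b–d–a–c–f, so G is not a forest; only forests have treewidth ≤ 1, hence tw(G) ≥ 2. Combining the bounds, tw(G) = 2.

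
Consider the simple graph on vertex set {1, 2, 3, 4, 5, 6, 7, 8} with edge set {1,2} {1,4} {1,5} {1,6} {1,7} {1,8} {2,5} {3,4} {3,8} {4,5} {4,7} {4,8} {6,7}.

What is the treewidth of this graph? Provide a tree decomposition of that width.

Treewidth 2.
One optimal decomposition is:
Bags: B1 = {1, 4, 5}  B2 = {1, 4, 8}  B3 = {3, 4, 8}  B4 = {1, 4, 7}  B5 = {1, 6, 7}  B6 = {1, 2, 5}
Tree: B1–B2, B2–B3, B2–B4, B4–B5, B1–B6

Every bag has size at most 3, so the width is 3 − 1 = 2 and tw(G) ≤ 2. On the other hand G contains the 3-clique {1, 2, 5}. A clique must lie in a single bag of any decomposition, so no decomposition can have width below 2. Hence tw(G) = 2 exactly.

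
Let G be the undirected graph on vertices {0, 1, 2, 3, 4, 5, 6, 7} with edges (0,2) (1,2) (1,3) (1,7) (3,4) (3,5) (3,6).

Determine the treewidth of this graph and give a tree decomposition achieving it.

Every bag has size at most 2, so the width is 2 − 1 = 1 and tw(G) ≤ 1. Since G has at least one edge (e.g. 3–6), it is not an edgeless graph, so tw(G) ≥ 1. Hence tw(G) = 1 exactly.

Treewidth 1.
One such decomposition:
Bags: B1 = {3, 6}  B2 = {1, 3}  B3 = {1, 2}  B4 = {3, 5}  B5 = {3, 4}  B6 = {1, 7}  B7 = {0, 2}
Tree: B1–B2, B2–B3, B1–B4, B1–B5, B2–B6, B3–B7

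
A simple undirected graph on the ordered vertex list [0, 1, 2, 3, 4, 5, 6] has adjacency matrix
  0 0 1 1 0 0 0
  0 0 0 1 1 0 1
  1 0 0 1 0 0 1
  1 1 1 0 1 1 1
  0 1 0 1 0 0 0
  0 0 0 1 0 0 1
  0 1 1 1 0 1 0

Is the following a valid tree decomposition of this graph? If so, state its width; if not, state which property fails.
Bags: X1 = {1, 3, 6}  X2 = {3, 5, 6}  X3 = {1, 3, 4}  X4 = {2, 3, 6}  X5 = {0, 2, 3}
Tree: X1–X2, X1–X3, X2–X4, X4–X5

Yes; width 2.

Vertex coverage: the bags together contain {0, 1, 2, 3, 4, 5, 6}, the full vertex set. Edge coverage: each edge of G has both endpoints in at least one bag. Running intersection: for every vertex, the bags containing it form a connected subtree. All three properties hold, so this is a valid tree decomposition of width max|bag| − 1 = 2, and hence tw(G) ≤ 2.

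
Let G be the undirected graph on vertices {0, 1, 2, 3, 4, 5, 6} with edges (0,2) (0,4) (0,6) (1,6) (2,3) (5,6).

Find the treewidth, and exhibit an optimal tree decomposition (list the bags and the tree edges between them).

Every bag has size at most 2, so the width is 2 − 1 = 1 and tw(G) ≤ 1. Since G has at least one edge (e.g. 0–2), it is not an edgeless graph, so tw(G) ≥ 1. The upper and lower bounds meet at 1, so that is the treewidth.

Treewidth 1.
One optimal decomposition is:
Bags: B1 = {0, 2}  B2 = {0, 6}  B3 = {2, 3}  B4 = {5, 6}  B5 = {1, 6}  B6 = {0, 4}
Tree: B1–B2, B1–B3, B2–B4, B4–B5, B2–B6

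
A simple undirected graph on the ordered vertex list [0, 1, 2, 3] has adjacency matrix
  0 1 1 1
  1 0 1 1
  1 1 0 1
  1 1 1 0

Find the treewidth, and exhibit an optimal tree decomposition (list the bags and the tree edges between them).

Treewidth 3.
One such decomposition:
Bags: B1 = {0, 1, 2, 3}
Tree: (single bag)

With just one bag of size 4, the width is 4 − 1 = 3, so tw(G) ≤ 3. Conversely, {0, 1, 2, 3} is a clique of size 4, and the vertices of any clique must share a bag in every tree decomposition; so some bag has ≥ 4 vertices and tw(G) ≥ 3. Therefore the treewidth is 3.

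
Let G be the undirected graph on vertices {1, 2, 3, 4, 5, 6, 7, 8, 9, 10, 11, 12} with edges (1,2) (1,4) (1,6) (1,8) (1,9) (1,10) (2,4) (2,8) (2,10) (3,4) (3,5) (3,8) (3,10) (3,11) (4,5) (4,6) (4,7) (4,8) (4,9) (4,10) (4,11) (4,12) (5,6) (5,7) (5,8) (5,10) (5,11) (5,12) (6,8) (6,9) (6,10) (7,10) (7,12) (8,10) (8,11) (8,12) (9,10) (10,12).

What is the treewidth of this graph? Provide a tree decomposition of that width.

Treewidth 4.
One such decomposition:
Bags: B1 = {1, 2, 4, 8, 10}  B2 = {1, 4, 6, 8, 10}  B3 = {4, 5, 6, 8, 10}  B4 = {1, 4, 6, 9, 10}  B5 = {4, 5, 8, 10, 12}  B6 = {4, 5, 7, 10, 12}  B7 = {3, 4, 5, 8, 10}  B8 = {3, 4, 5, 8, 11}
Tree: B1–B2, B2–B3, B2–B4, B3–B5, B5–B6, B3–B7, B7–B8

The largest bag has 5 vertices, giving width 4; this decomposition certifies tw(G) ≤ 4. On the other hand G contains the 5-clique {1, 2, 4, 8, 10}. A clique must lie in a single bag of any decomposition, so no decomposition can have width below 4. Hence tw(G) = 4 exactly.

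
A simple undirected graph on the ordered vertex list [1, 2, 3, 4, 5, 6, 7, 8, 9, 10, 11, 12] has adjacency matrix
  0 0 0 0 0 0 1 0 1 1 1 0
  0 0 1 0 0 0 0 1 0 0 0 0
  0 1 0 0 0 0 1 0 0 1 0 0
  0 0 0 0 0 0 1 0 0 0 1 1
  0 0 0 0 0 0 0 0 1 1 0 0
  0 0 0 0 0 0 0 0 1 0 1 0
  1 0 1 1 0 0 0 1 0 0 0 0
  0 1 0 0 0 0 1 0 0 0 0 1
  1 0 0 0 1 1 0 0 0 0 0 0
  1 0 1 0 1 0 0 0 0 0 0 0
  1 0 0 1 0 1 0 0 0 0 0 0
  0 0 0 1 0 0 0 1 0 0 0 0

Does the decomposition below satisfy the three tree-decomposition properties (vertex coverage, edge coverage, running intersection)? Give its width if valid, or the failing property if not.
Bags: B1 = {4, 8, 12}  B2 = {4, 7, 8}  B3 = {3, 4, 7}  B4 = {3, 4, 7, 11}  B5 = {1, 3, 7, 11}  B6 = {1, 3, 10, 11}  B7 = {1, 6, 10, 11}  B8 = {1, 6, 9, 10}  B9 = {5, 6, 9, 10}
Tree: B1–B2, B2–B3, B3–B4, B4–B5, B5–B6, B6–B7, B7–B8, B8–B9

A tree decomposition must satisfy three properties: every vertex lies in some bag; for every edge, both endpoints lie together in some bag; and for every vertex, the bags containing it form a connected subtree. Here vertex 2 appears in no bag, so the decomposition is invalid.

No — vertex 2 appears in no bag.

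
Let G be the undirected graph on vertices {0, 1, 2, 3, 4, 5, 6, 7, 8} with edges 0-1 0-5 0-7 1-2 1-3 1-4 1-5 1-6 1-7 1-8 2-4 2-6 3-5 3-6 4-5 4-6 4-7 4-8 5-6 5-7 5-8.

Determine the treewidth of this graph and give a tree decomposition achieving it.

Each bag holds 4 vertices, so the decomposition has width 3, which upper-bounds the treewidth. Conversely, {1, 2, 4, 6} is a clique of size 4, and the vertices of any clique must share a bag in every tree decomposition; so some bag has ≥ 4 vertices and tw(G) ≥ 3. Therefore the treewidth is 3.

Treewidth 3.
One such decomposition:
Bags: B1 = {1, 4, 5, 6}  B2 = {1, 4, 5, 8}  B3 = {1, 2, 4, 6}  B4 = {1, 3, 5, 6}  B5 = {1, 4, 5, 7}  B6 = {0, 1, 5, 7}
Tree: B1–B2, B1–B3, B1–B4, B2–B5, B5–B6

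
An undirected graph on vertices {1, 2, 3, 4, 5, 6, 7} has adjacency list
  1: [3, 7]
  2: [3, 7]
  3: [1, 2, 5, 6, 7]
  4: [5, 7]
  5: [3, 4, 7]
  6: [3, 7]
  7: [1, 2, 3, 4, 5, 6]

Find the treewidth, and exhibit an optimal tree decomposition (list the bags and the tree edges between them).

Treewidth 2.
One such decomposition:
Bags: B1 = {3, 6, 7}  B2 = {2, 3, 7}  B3 = {3, 5, 7}  B4 = {1, 3, 7}  B5 = {4, 5, 7}
Tree: B1–B2, B1–B3, B3–B4, B3–B5

Every bag has size at most 3, so the width is 3 − 1 = 2 and tw(G) ≤ 2. Conversely, {1, 3, 7} is a clique of size 3, and the vertices of any clique must share a bag in every tree decomposition; so some bag has ≥ 3 vertices and tw(G) ≥ 2. Hence tw(G) = 2 exactly.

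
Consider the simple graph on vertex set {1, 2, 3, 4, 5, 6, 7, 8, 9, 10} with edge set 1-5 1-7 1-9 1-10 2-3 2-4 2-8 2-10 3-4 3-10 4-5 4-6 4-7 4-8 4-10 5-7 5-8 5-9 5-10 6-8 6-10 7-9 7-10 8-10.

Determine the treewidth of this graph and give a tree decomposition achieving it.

Treewidth 3.
Bags: B1 = {2, 4, 8, 10}  B2 = {4, 5, 8, 10}  B3 = {4, 5, 7, 10}  B4 = {4, 6, 8, 10}  B5 = {1, 5, 7, 10}  B6 = {2, 3, 4, 10}  B7 = {1, 5, 7, 9}
Tree: B1–B2, B2–B3, B1–B4, B3–B5, B1–B6, B5–B7

Every bag has size at most 4, so the width is 4 − 1 = 3 and tw(G) ≤ 3. For the lower bound, the 4 vertices {1, 5, 7, 9} are pairwise adjacent, and any tree decomposition puts a clique entirely inside one bag — forcing width ≥ 3. Therefore the treewidth is 3.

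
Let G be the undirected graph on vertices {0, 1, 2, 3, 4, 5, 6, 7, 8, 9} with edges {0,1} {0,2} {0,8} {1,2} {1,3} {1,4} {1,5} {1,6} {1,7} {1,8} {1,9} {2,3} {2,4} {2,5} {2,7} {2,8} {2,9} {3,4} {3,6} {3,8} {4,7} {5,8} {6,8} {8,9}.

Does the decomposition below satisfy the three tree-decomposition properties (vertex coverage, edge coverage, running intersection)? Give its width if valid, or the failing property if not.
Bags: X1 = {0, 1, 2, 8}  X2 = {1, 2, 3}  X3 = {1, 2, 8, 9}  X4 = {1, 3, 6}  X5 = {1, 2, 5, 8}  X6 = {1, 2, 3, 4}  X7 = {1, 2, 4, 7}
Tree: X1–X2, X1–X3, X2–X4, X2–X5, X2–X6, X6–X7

A tree decomposition must satisfy three properties: every vertex lies in some bag; for every edge, both endpoints lie together in some bag; and for every vertex, the bags containing it form a connected subtree. Here edge (8,3) lies in no bag, so the decomposition is invalid.

No — edge (8,3) lies in no bag.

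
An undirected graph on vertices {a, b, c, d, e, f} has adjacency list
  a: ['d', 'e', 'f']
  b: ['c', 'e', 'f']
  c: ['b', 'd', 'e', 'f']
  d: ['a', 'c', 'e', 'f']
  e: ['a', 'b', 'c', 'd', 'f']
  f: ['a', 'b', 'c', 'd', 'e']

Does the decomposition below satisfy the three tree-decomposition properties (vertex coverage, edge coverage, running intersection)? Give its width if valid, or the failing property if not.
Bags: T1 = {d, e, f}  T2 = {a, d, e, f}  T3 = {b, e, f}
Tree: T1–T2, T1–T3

No — vertex c appears in no bag.

A tree decomposition must satisfy three properties: every vertex lies in some bag; for every edge, both endpoints lie together in some bag; and for every vertex, the bags containing it form a connected subtree. Here vertex c appears in no bag, so the decomposition is invalid.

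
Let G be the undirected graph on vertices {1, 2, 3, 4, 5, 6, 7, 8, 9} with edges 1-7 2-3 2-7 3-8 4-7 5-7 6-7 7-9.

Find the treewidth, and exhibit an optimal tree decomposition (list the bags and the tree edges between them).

Treewidth 1.
One such decomposition:
Bags: B1 = {2, 7}  B2 = {6, 7}  B3 = {2, 3}  B4 = {7, 9}  B5 = {4, 7}  B6 = {3, 8}  B7 = {5, 7}  B8 = {1, 7}
Tree: B1–B2, B1–B3, B2–B4, B4–B5, B3–B6, B4–B7, B1–B8

The largest bag has 2 vertices, giving width 1; this decomposition certifies tw(G) ≤ 1. Since G has at least one edge (e.g. 7–2), it is not an edgeless graph, so tw(G) ≥ 1. Hence tw(G) = 1 exactly.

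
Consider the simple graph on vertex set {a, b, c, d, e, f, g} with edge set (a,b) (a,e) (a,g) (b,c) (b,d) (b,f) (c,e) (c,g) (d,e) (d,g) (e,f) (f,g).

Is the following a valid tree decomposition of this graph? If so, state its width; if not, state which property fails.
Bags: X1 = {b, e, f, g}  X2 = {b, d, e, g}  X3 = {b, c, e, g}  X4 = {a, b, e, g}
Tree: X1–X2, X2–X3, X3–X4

Checking the three conditions: (i) the bags cover all of {a, b, c, d, e, f, g}; (ii) for each edge, some bag contains both endpoints; (iii) the bags containing any fixed vertex form a subtree. All hold, so the decomposition is valid with width 4 − 1 = 3.

Yes; width 3.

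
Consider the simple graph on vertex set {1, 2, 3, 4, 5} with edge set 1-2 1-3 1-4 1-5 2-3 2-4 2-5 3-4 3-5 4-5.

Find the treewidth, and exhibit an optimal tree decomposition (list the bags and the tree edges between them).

Treewidth 4.
Bags: B1 = {1, 2, 3, 4, 5}
Tree: (single bag)

With just one bag of size 5, the width is 5 − 1 = 4, so tw(G) ≤ 4. Conversely, {1, 2, 3, 4, 5} is a clique of size 5, and the vertices of any clique must share a bag in every tree decomposition; so some bag has ≥ 5 vertices and tw(G) ≥ 4. Combining the bounds, tw(G) = 4.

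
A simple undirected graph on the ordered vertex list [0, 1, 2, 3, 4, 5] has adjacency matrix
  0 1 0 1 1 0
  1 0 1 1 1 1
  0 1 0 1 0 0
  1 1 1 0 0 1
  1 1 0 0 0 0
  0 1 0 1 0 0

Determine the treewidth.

2

A width-2 tree decomposition is:
Bags: B1 = {1, 3, 5}  B2 = {0, 1, 3}  B3 = {0, 1, 4}  B4 = {1, 2, 3}
Tree: B1–B2, B2–B3, B1–B4
Every bag has size at most 3, so the width is 3 − 1 = 2 and tw(G) ≤ 2. On the other hand G contains the 3-clique {0, 1, 3}. A clique must lie in a single bag of any decomposition, so no decomposition can have width below 2. Combining the bounds, tw(G) = 2.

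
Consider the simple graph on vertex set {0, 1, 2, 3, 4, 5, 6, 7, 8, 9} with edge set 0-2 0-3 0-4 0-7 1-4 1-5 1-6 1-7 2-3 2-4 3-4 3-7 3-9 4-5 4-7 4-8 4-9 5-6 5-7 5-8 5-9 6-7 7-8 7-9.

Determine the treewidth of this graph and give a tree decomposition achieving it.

Each bag holds 4 vertices, so the decomposition has width 3, which upper-bounds the treewidth. Conversely, {0, 2, 3, 4} is a clique of size 4, and the vertices of any clique must share a bag in every tree decomposition; so some bag has ≥ 4 vertices and tw(G) ≥ 3. The upper and lower bounds meet at 3, so that is the treewidth.

Treewidth 3.
One such decomposition:
Bags: B1 = {3, 4, 7, 9}  B2 = {4, 5, 7, 9}  B3 = {1, 4, 5, 7}  B4 = {0, 3, 4, 7}  B5 = {0, 2, 3, 4}  B6 = {1, 5, 6, 7}  B7 = {4, 5, 7, 8}
Tree: B1–B2, B2–B3, B1–B4, B4–B5, B3–B6, B3–B7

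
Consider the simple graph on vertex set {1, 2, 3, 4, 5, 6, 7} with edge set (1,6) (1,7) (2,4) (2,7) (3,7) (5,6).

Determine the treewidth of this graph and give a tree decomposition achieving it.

The largest bag has 2 vertices, giving width 1; this decomposition certifies tw(G) ≤ 1. G has an edge, so its treewidth is at least 1. The upper and lower bounds meet at 1, so that is the treewidth.

Treewidth 1.
One such decomposition:
Bags: B1 = {2, 7}  B2 = {1, 7}  B3 = {1, 6}  B4 = {2, 4}  B5 = {5, 6}  B6 = {3, 7}
Tree: B1–B2, B2–B3, B1–B4, B3–B5, B2–B6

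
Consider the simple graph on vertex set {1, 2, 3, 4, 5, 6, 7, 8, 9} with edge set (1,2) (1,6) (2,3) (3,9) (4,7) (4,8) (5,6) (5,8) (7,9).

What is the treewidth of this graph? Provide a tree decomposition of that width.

Treewidth 2.
One such decomposition:
Bags: B1 = {1, 2, 6}  B2 = {2, 5, 6}  B3 = {2, 5, 8}  B4 = {2, 4, 8}  B5 = {2, 4, 7}  B6 = {2, 7, 9}  B7 = {2, 3, 9}
Tree: B1–B2, B2–B3, B3–B4, B4–B5, B5–B6, B6–B7

Every bag has size at most 3, so the width is 3 − 1 = 2 and tw(G) ≤ 2. The edges 2–1–6–5–8–4–7–9–3–2 form a cycle, so G is not a tree and its treewidth is at least 2. Hence tw(G) = 2 exactly.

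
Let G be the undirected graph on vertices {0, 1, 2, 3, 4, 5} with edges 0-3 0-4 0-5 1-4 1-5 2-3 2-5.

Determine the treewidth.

A width-2 tree decomposition is:
Bags: B1 = {1, 4, 5}  B2 = {0, 4, 5}  B3 = {0, 2, 5}  B4 = {0, 2, 3}
Tree: B1–B2, B2–B3, B3–B4
The largest bag has 3 vertices, giving width 2; this decomposition certifies tw(G) ≤ 2. Since 1–4–0–5–1 is a cycle in G, G is not acyclic. Forests are exactly the graphs of treewidth ≤ 1, so tw(G) ≥ 2. Therefore the treewidth is 2.

2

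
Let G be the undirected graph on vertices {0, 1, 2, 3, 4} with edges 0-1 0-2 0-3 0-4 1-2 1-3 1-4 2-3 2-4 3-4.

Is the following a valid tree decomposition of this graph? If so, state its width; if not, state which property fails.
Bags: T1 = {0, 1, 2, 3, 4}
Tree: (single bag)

Checking the three conditions: (i) the bags cover all of {0, 1, 2, 3, 4}; (ii) for each edge, some bag contains both endpoints; (iii) the bags containing any fixed vertex form a subtree. All hold, so the decomposition is valid with width 5 − 1 = 4.

Yes; width 4.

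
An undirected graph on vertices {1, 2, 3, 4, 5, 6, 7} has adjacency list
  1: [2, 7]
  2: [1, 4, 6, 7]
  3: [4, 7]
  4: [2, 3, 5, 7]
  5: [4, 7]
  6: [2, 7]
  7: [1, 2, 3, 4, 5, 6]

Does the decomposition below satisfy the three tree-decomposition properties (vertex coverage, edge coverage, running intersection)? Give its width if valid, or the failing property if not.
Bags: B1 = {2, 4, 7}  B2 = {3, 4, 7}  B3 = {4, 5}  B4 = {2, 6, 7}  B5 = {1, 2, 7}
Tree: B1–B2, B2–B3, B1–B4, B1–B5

A tree decomposition must satisfy three properties: every vertex lies in some bag; for every edge, both endpoints lie together in some bag; and for every vertex, the bags containing it form a connected subtree. Here edge (7,5) lies in no bag, so the decomposition is invalid.

No — edge (7,5) lies in no bag.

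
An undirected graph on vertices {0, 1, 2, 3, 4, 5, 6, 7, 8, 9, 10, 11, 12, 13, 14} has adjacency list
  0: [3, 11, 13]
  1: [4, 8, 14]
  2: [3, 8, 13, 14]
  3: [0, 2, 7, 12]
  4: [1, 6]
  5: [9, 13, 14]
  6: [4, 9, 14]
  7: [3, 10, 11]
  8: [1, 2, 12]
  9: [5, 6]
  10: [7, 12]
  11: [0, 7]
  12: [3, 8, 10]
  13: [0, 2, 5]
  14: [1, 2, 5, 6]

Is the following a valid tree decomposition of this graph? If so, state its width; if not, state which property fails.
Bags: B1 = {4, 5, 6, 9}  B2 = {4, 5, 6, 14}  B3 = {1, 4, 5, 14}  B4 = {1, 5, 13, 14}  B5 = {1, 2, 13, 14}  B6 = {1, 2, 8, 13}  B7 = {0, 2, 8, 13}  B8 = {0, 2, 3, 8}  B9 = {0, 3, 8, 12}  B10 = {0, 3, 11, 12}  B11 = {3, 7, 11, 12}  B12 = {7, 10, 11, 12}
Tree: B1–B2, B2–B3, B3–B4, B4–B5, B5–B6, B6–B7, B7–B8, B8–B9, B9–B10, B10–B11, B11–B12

Yes; width 3.

Vertex coverage: the bags together contain {0, 1, 2, 3, 4, 5, 6, 7, 8, 9, 10, 11, 12, 13, 14}, the full vertex set. Edge coverage: each edge of G has both endpoints in at least one bag. Running intersection: for every vertex, the bags containing it form a connected subtree. All three properties hold, so this is a valid tree decomposition of width max|bag| − 1 = 3, and hence tw(G) ≤ 3.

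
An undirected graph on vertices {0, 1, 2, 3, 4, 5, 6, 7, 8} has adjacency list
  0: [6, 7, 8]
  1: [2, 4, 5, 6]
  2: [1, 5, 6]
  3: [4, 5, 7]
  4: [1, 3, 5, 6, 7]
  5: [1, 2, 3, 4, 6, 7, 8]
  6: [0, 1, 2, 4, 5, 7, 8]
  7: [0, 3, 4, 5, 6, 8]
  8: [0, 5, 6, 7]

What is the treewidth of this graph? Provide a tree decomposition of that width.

Treewidth 3.
One such decomposition:
Bags: B1 = {3, 4, 5, 7}  B2 = {4, 5, 6, 7}  B3 = {1, 4, 5, 6}  B4 = {1, 2, 5, 6}  B5 = {5, 6, 7, 8}  B6 = {0, 6, 7, 8}
Tree: B1–B2, B2–B3, B3–B4, B2–B5, B5–B6

Each bag holds 4 vertices, so the decomposition has width 3, which upper-bounds the treewidth. On the other hand G contains the 4-clique {0, 6, 7, 8}. A clique must lie in a single bag of any decomposition, so no decomposition can have width below 3. Combining the bounds, tw(G) = 3.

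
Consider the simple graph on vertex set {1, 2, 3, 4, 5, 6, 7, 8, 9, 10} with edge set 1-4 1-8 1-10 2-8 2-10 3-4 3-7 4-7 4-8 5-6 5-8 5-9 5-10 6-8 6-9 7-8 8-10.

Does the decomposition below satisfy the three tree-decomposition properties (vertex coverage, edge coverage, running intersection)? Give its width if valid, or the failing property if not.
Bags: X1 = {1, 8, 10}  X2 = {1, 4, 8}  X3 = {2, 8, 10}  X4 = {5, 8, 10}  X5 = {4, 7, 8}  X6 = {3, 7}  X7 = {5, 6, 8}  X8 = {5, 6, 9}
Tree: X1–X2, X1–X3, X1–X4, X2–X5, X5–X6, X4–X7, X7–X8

A tree decomposition must satisfy three properties: every vertex lies in some bag; for every edge, both endpoints lie together in some bag; and for every vertex, the bags containing it form a connected subtree. Here edge (4,3) lies in no bag, so the decomposition is invalid.

No — edge (4,3) lies in no bag.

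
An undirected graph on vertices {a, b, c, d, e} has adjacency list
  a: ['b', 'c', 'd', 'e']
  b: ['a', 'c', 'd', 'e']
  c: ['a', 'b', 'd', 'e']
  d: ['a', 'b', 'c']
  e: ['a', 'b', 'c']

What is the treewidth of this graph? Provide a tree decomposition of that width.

The largest bag has 4 vertices, giving width 3; this decomposition certifies tw(G) ≤ 3. Conversely, {a, b, c, d} is a clique of size 4, and the vertices of any clique must share a bag in every tree decomposition; so some bag has ≥ 4 vertices and tw(G) ≥ 3. Combining the bounds, tw(G) = 3.

Treewidth 3.
One such decomposition:
Bags: B1 = {a, b, c, e}  B2 = {a, b, c, d}
Tree: B1–B2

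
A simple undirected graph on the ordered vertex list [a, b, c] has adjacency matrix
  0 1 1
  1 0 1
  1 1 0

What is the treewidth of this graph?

2

A width-2 tree decomposition is:
Bags: B1 = {a, b, c}
Tree: (single bag)
A single bag containing all 3 vertices is trivially a valid decomposition of width 2. For the lower bound, the 3 vertices {a, b, c} are pairwise adjacent, and any tree decomposition puts a clique entirely inside one bag — forcing width ≥ 2. The upper and lower bounds meet at 2, so that is the treewidth.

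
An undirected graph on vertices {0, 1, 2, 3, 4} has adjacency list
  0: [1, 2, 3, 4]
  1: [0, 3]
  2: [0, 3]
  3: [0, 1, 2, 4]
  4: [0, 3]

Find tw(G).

2

A width-2 tree decomposition is:
Bags: B1 = {0, 3, 4}  B2 = {0, 1, 3}  B3 = {0, 2, 3}
Tree: B1–B2, B1–B3
Each bag holds 3 vertices, so the decomposition has width 2, which upper-bounds the treewidth. Conversely, {0, 1, 3} is a clique of size 3, and the vertices of any clique must share a bag in every tree decomposition; so some bag has ≥ 3 vertices and tw(G) ≥ 2. Combining the bounds, tw(G) = 2.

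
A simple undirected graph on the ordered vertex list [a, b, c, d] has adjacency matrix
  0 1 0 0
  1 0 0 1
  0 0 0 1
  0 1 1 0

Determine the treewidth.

1

A width-1 tree decomposition is:
Bags: B1 = {a, b}  B2 = {b, d}  B3 = {c, d}
Tree: B1–B2, B2–B3
Every bag has size at most 2, so the width is 2 − 1 = 1 and tw(G) ≤ 1. G has an edge, so its treewidth is at least 1. The upper and lower bounds meet at 1, so that is the treewidth.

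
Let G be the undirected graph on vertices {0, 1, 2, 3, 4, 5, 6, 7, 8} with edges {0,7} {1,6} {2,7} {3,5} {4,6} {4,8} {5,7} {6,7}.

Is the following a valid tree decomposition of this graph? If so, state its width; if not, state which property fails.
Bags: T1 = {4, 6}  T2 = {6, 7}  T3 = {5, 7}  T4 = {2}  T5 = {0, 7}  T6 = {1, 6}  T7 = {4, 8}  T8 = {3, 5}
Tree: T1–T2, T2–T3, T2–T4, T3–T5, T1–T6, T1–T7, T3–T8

No — edge (7,2) lies in no bag.

A tree decomposition must satisfy three properties: every vertex lies in some bag; for every edge, both endpoints lie together in some bag; and for every vertex, the bags containing it form a connected subtree. Here edge (7,2) lies in no bag, so the decomposition is invalid.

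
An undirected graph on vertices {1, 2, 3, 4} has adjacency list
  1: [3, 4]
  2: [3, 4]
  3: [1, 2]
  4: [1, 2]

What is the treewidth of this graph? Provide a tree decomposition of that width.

Treewidth 2.
One such decomposition:
Bags: B1 = {1, 2, 3}  B2 = {1, 2, 4}
Tree: B1–B2

The largest bag has 3 vertices, giving width 2; this decomposition certifies tw(G) ≤ 2. The edges 2–3–1–4–2 form a cycle, so G is not a tree and its treewidth is at least 2. The upper and lower bounds meet at 2, so that is the treewidth.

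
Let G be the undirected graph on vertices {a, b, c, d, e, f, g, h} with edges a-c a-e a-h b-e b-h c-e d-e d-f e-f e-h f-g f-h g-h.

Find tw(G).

A width-2 tree decomposition is:
Bags: B1 = {e, f, h}  B2 = {b, e, h}  B3 = {d, e, f}  B4 = {f, g, h}  B5 = {a, e, h}  B6 = {a, c, e}
Tree: B1–B2, B1–B3, B1–B4, B1–B5, B5–B6
The largest bag has 3 vertices, giving width 2; this decomposition certifies tw(G) ≤ 2. On the other hand G contains the 3-clique {f, g, h}. A clique must lie in a single bag of any decomposition, so no decomposition can have width below 2. Hence tw(G) = 2 exactly.

2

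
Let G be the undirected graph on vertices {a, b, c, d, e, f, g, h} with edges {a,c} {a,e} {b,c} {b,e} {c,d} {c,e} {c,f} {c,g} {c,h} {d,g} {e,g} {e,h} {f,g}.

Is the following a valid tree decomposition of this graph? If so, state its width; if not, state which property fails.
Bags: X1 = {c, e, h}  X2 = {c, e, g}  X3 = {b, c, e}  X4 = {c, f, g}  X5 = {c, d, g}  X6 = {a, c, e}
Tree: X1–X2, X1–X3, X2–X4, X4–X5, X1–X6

Yes; width 2.

Vertex coverage: the bags together contain {a, b, c, d, e, f, g, h}, the full vertex set. Edge coverage: each edge of G has both endpoints in at least one bag. Running intersection: for every vertex, the bags containing it form a connected subtree. All three properties hold, so this is a valid tree decomposition of width max|bag| − 1 = 2, and hence tw(G) ≤ 2.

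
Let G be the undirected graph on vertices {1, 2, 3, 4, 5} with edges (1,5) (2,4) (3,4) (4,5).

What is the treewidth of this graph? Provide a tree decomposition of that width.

Treewidth 1.
Bags: B1 = {4, 5}  B2 = {1, 5}  B3 = {3, 4}  B4 = {2, 4}
Tree: B1–B2, B1–B3, B1–B4

The largest bag has 2 vertices, giving width 1; this decomposition certifies tw(G) ≤ 1. G has an edge, so its treewidth is at least 1. Therefore the treewidth is 1.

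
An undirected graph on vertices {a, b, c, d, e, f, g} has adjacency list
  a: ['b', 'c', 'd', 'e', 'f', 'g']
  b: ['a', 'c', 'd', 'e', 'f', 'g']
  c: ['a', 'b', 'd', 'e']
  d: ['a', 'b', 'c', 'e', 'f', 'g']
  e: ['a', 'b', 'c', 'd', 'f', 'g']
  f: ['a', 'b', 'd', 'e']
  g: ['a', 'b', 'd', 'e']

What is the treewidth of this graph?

A width-4 tree decomposition is:
Bags: B1 = {a, b, c, d, e}  B2 = {a, b, d, e, f}  B3 = {a, b, d, e, g}
Tree: B1–B2, B2–B3
Each bag holds 5 vertices, so the decomposition has width 4, which upper-bounds the treewidth. Conversely, {a, b, d, e, g} is a clique of size 5, and the vertices of any clique must share a bag in every tree decomposition; so some bag has ≥ 5 vertices and tw(G) ≥ 4. Therefore the treewidth is 4.

4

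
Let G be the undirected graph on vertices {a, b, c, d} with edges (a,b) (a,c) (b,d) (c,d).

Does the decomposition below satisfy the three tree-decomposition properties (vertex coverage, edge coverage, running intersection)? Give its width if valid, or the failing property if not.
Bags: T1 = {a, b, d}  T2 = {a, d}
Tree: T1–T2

No — vertex c appears in no bag.

A tree decomposition must satisfy three properties: every vertex lies in some bag; for every edge, both endpoints lie together in some bag; and for every vertex, the bags containing it form a connected subtree. Here vertex c appears in no bag, so the decomposition is invalid.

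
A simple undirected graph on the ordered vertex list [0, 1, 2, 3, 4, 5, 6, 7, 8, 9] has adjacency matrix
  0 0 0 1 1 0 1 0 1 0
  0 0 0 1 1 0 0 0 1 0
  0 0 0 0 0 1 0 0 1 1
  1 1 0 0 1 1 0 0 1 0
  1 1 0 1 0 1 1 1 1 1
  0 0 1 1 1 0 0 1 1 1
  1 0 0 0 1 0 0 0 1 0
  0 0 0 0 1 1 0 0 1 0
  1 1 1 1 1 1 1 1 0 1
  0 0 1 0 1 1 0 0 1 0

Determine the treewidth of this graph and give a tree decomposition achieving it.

Each bag holds 4 vertices, so the decomposition has width 3, which upper-bounds the treewidth. Conversely, {2, 5, 8, 9} is a clique of size 4, and the vertices of any clique must share a bag in every tree decomposition; so some bag has ≥ 4 vertices and tw(G) ≥ 3. Combining the bounds, tw(G) = 3.

Treewidth 3.
One such decomposition:
Bags: B1 = {1, 3, 4, 8}  B2 = {3, 4, 5, 8}  B3 = {0, 3, 4, 8}  B4 = {4, 5, 8, 9}  B5 = {0, 4, 6, 8}  B6 = {4, 5, 7, 8}  B7 = {2, 5, 8, 9}
Tree: B1–B2, B2–B3, B2–B4, B3–B5, B2–B6, B4–B7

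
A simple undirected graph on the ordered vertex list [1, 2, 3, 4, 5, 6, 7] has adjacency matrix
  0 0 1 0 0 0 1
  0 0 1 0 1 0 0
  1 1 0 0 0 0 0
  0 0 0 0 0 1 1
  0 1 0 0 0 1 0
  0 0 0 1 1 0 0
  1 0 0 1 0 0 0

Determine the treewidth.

A width-2 tree decomposition is:
Bags: B1 = {2, 3, 5}  B2 = {3, 5, 6}  B3 = {3, 4, 6}  B4 = {3, 4, 7}  B5 = {1, 3, 7}
Tree: B1–B2, B2–B3, B3–B4, B4–B5
Each bag holds 3 vertices, so the decomposition has width 2, which upper-bounds the treewidth. The edges 3–2–5–6–4–7–1–3 form a cycle, so G is not a tree and its treewidth is at least 2. Combining the bounds, tw(G) = 2.

2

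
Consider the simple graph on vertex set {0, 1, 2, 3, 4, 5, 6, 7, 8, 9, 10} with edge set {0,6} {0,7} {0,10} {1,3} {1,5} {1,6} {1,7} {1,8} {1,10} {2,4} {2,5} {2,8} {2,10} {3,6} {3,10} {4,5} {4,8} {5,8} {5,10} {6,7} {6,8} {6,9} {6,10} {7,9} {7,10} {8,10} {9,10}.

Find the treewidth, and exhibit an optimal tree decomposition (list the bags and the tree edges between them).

Treewidth 3.
One optimal decomposition is:
Bags: B1 = {1, 5, 8, 10}  B2 = {1, 6, 8, 10}  B3 = {2, 5, 8, 10}  B4 = {1, 3, 6, 10}  B5 = {2, 4, 5, 8}  B6 = {1, 6, 7, 10}  B7 = {6, 7, 9, 10}  B8 = {0, 6, 7, 10}
Tree: B1–B2, B1–B3, B2–B4, B3–B5, B2–B6, B6–B7, B6–B8

The largest bag has 4 vertices, giving width 3; this decomposition certifies tw(G) ≤ 3. Conversely, {2, 5, 8, 10} is a clique of size 4, and the vertices of any clique must share a bag in every tree decomposition; so some bag has ≥ 4 vertices and tw(G) ≥ 3. Combining the bounds, tw(G) = 3.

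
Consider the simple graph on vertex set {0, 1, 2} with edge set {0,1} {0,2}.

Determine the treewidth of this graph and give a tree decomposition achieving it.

Each bag holds 2 vertices, so the decomposition has width 1, which upper-bounds the treewidth. G has an edge, so its treewidth is at least 1. The upper and lower bounds meet at 1, so that is the treewidth.

Treewidth 1.
One such decomposition:
Bags: B1 = {0, 1}  B2 = {0, 2}
Tree: B1–B2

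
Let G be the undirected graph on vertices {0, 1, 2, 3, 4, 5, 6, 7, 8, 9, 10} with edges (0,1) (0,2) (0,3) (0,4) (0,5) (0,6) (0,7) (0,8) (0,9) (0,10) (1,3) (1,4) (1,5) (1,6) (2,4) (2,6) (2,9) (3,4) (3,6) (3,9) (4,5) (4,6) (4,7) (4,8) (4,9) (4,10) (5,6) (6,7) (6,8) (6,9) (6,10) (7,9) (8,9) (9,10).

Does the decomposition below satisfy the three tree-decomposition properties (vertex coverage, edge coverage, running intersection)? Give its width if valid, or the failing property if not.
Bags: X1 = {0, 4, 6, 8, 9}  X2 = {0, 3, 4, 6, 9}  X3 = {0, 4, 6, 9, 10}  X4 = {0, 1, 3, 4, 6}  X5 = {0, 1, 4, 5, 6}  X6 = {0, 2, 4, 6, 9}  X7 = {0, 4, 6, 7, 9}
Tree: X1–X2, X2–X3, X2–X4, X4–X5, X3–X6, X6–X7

Checking the three conditions: (i) the bags cover all of {0, 1, 2, 3, 4, 5, 6, 7, 8, 9, 10}; (ii) for each edge, some bag contains both endpoints; (iii) the bags containing any fixed vertex form a subtree. All hold, so the decomposition is valid with width 5 − 1 = 4.

Yes; width 4.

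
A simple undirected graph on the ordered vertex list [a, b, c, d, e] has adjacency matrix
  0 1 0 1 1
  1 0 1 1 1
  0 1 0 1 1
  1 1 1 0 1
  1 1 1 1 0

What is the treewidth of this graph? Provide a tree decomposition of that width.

Treewidth 3.
One optimal decomposition is:
Bags: B1 = {a, b, d, e}  B2 = {b, c, d, e}
Tree: B1–B2

Every bag has size at most 4, so the width is 4 − 1 = 3 and tw(G) ≤ 3. On the other hand G contains the 4-clique {b, c, d, e}. A clique must lie in a single bag of any decomposition, so no decomposition can have width below 3. Therefore the treewidth is 3.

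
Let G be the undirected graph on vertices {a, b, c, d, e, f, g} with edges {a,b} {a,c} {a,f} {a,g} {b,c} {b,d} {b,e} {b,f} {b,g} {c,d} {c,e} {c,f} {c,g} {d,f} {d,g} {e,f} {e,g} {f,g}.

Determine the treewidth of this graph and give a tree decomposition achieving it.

Treewidth 4.
Bags: B1 = {a, b, c, f, g}  B2 = {b, c, e, f, g}  B3 = {b, c, d, f, g}
Tree: B1–B2, B2–B3

The largest bag has 5 vertices, giving width 4; this decomposition certifies tw(G) ≤ 4. Conversely, {b, c, d, f, g} is a clique of size 5, and the vertices of any clique must share a bag in every tree decomposition; so some bag has ≥ 5 vertices and tw(G) ≥ 4. Combining the bounds, tw(G) = 4.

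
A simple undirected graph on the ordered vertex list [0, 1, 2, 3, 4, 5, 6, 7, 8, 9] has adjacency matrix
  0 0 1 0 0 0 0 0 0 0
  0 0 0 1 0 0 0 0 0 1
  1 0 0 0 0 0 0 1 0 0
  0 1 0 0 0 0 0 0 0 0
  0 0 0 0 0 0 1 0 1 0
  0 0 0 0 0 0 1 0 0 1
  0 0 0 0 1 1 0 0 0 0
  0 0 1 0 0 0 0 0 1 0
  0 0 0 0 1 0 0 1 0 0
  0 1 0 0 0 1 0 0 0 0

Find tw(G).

A width-1 tree decomposition is:
Bags: B1 = {1, 3}  B2 = {1, 9}  B3 = {5, 9}  B4 = {5, 6}  B5 = {4, 6}  B6 = {4, 8}  B7 = {7, 8}  B8 = {2, 7}  B9 = {0, 2}
Tree: B1–B2, B2–B3, B3–B4, B4–B5, B5–B6, B6–B7, B7–B8, B8–B9
Every bag has size at most 2, so the width is 2 − 1 = 1 and tw(G) ≤ 1. Any graph with an edge has treewidth ≥ 1, and G has the edge 3–1. Hence tw(G) = 1 exactly.

1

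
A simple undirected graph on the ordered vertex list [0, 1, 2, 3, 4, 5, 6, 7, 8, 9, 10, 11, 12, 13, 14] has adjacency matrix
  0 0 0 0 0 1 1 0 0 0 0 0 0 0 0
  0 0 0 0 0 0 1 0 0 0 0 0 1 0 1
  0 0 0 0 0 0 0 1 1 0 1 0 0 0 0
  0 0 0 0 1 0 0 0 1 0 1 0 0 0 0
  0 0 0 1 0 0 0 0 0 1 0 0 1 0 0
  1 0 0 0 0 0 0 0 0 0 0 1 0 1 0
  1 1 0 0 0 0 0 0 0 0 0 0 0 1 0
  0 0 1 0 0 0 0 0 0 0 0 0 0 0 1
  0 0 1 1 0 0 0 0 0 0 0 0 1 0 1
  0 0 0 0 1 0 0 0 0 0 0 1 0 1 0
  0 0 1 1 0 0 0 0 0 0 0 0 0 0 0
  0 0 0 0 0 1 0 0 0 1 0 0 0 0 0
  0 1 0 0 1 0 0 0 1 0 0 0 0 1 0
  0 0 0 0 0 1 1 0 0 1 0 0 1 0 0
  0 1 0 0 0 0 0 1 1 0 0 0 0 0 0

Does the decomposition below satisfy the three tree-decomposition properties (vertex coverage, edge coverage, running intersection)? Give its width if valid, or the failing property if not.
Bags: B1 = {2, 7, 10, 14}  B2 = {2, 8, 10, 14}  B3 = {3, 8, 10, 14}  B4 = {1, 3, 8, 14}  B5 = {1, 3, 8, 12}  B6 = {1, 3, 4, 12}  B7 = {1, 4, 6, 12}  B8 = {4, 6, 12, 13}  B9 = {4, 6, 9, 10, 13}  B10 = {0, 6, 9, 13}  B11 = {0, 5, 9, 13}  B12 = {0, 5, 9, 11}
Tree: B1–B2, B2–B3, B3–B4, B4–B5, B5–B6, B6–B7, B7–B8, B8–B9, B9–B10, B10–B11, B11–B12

No — bags containing vertex 10 are not connected in the tree.

A tree decomposition must satisfy three properties: every vertex lies in some bag; for every edge, both endpoints lie together in some bag; and for every vertex, the bags containing it form a connected subtree. Here bags containing vertex 10 are not connected in the tree, so the decomposition is invalid.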